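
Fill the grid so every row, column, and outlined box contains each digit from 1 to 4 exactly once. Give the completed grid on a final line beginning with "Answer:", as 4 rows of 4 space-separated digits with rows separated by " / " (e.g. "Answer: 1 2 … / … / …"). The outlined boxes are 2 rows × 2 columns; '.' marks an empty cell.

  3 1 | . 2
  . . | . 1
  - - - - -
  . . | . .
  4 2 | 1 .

Step 1. [r4c4∈{3}] r4c4's peers cover all but 3. So r4c4=3.
Step 2. [r1c3∈{4}] r1c3's peers cover all but 4 ⇒ r1c3=4.
Step 3. [r3c3∈{2}] only 2 remains possible at r3c3 ⇒ r3c3=2.
Step 4. [r2c3∈{3}] r2c3 is down to just 3, so r2c3=3.
Step 5. [r3c4∈{4}] nothing but 4 survives at r3c4, so r3c4=4.
Step 6. [r3c1∈{1}] r3c1 has the single candidate 1 ⇒ r3c1=1.
Step 7. [r3c2∈{3}] r3c2 is down to just 3, so r3c2=3.
Step 8. [r2c2∈{4}] r2c2 has the single candidate 4, so r2c2=4.
Step 9. [r2c1∈{2}] only 2 remains possible at r2c1. So r2c1=2.

Answer: 3 1 4 2 / 2 4 3 1 / 1 3 2 4 / 4 2 1 3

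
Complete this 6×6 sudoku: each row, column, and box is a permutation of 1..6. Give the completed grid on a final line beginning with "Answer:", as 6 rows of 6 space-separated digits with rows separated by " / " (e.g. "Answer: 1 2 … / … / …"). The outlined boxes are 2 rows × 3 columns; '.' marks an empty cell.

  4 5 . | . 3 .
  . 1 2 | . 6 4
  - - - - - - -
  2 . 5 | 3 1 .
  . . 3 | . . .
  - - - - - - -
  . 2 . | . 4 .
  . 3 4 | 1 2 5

Step 1. [r3c6∈{6}] r3c6's peers cover all but 6. So r3c6=6.
Step 2. [r4c4∈{2,4,5}] in col 4, 4 fits only at r4c4. So r4c4=4.
Step 3. [r6c1∈{6}] r6c1 is down to just 6. So r6c1=6.
Step 4. [r1c4∈{2}] r1c4 has the single candidate 2, so r1c4=2.
Step 5. [r4c1∈{1}] only 1 remains possible at r4c1. So r4c1=1.
Step 6. [r1c6∈{1}] r1c6's peers cover all but 1, so r1c6=1.
Step 7. [r5c6∈{3}] r5c6's peers cover all but 3, so r5c6=3.
Step 8. [r5c1∈{5}] r5c1's peers cover all but 5, so r5c1=5.
Step 9. [r4c2∈{6}] r4c2 is down to just 6. So r4c2=6.
Step 10. [r1c3∈{6}] only 6 remains possible at r1c3, so r1c3=6.
Step 11. [r3c2∈{4}] r3c2 is down to just 4 ⇒ r3c2=4.
Step 12. [r2c1∈{3}] r2c1 is down to just 3, so r2c1=3.
Step 13. [r5c3∈{1}] r5c3 has the single candidate 1 ⇒ r5c3=1.
Step 14. [r5c4∈{6}] r5c4 has the single candidate 6, so r5c4=6.
Step 15. [r2c4∈{5}] nothing but 5 survives at r2c4, so r2c4=5.
Step 16. [r4c5∈{5}] nothing but 5 survives at r4c5 ⇒ r4c5=5.
Step 17. [r4c6∈{2}] only 2 remains possible at r4c6 ⇒ r4c6=2.

Answer: 4 5 6 2 3 1 / 3 1 2 5 6 4 / 2 4 5 3 1 6 / 1 6 3 4 5 2 / 5 2 1 6 4 3 / 6 3 4 1 2 5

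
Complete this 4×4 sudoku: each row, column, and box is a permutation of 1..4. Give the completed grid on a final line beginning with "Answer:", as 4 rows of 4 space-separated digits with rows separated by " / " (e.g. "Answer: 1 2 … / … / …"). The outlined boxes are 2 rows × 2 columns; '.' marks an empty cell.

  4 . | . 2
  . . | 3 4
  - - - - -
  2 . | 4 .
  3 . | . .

Step 1. [r3c2∈{1}] r3c2 is down to just 1 ⇒ r3c2=1.
Step 2. [r4c3∈{1,2}] row 4 places 2 nowhere but r4c3. So r4c3=2.
Step 3. [r3c4∈{3}] r3c4's peers cover all but 3, so r3c4=3.
Step 4. [r2c1∈{1}] nothing but 1 survives at r2c1. So r2c1=1.
Step 5. [r1c2∈{3}] r1c2 is down to just 3 ⇒ r1c2=3.
Step 6. [r1c3∈{1}] nothing but 1 survives at r1c3. So r1c3=1.
Step 7. [r4c4∈{1}] r4c4's peers cover all but 1, so r4c4=1.
Step 8. [r4c2∈{4}] only 4 remains possible at r4c2, so r4c2=4.
Step 9. [r2c2∈{2}] nothing but 2 survives at r2c2. So r2c2=2.

Answer: 4 3 1 2 / 1 2 3 4 / 2 1 4 3 / 3 4 2 1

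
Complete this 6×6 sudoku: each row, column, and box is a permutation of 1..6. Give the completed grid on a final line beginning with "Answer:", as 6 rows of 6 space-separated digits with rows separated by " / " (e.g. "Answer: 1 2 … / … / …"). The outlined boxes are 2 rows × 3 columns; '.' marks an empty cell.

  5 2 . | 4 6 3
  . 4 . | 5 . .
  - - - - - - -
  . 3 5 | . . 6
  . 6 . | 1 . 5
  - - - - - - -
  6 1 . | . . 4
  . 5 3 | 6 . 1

Step 1. [r6c5∈{2}] r6c5 is down to just 2, so r6c5=2.
Step 2. [r4c3∈{2,4}] r4c3 is the only open cell in col 3 admitting 4. So r4c3=4.
Step 3. [r1c3∈{1}] r1c3 is down to just 1, so r1c3=1.
Step 4. [r4c5∈{3}] r4c5 is down to just 3. So r4c5=3.
Step 5. [r3c1∈{1,2}] row 3 places 1 nowhere but r3c1 ⇒ r3c1=1.
Step 6. [r4c1∈{2}] r4c1 has the single candidate 2, so r4c1=2.
Step 7. [r2c6∈{2}] r2c6 is down to just 2. So r2c6=2.
Step 8. [r2c5∈{1}] r2c5 is down to just 1 ⇒ r2c5=1.
Step 9. [r2c1∈{3}] r2c1's peers cover all but 3. So r2c1=3.
Step 10. [r6c1∈{4}] r6c1 is down to just 4, so r6c1=4.
Step 11. [r3c5∈{4}] only 4 remains possible at r3c5, so r3c5=4.
Step 12. [r2c3∈{6}] nothing but 6 survives at r2c3 ⇒ r2c3=6.
Step 13. [r5c4∈{3}] nothing but 3 survives at r5c4. So r5c4=3.
Step 14. [r3c4∈{2}] r3c4 is down to just 2, so r3c4=2.
Step 15. [r5c5∈{5}] r5c5 has the single candidate 5 ⇒ r5c5=5.
Step 16. [r5c3∈{2}] r5c3's peers cover all but 2, so r5c3=2.

Answer: 5 2 1 4 6 3 / 3 4 6 5 1 2 / 1 3 5 2 4 6 / 2 6 4 1 3 5 / 6 1 2 3 5 4 / 4 5 3 6 2 1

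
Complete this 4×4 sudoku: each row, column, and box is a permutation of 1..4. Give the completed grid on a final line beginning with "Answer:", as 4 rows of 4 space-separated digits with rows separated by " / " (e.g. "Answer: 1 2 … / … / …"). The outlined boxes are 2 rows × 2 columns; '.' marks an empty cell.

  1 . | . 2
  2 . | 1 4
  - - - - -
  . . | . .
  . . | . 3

Step 1. [r4c1∈{4}] r4c1 has the single candidate 4 ⇒ r4c1=4.
Step 2. [r2c2∈{3}] r2c2 has the single candidate 3, so r2c2=3.
Step 3. [r4c3∈{2}] nothing but 2 survives at r4c3. So r4c3=2.
Step 4. [r3c2∈{1,2}] r3c2 is the only open cell in row 3 admitting 2, so r3c2=2.
Step 5. [r4c2∈{1}] only 1 remains possible at r4c2, so r4c2=1.
Step 6. [r3c3∈{4}] r3c3 is down to just 4 ⇒ r3c3=4.
Step 7. [r3c1∈{3}] r3c1 has the single candidate 3. So r3c1=3.
Step 8. [r3c4∈{1}] r3c4 has the single candidate 1, so r3c4=1.
Step 9. [r1c2∈{4}] r1c2 has the single candidate 4, so r1c2=4.
Step 10. [r1c3∈{3}] r1c3 is down to just 3. So r1c3=3.

Answer: 1 4 3 2 / 2 3 1 4 / 3 2 4 1 / 4 1 2 3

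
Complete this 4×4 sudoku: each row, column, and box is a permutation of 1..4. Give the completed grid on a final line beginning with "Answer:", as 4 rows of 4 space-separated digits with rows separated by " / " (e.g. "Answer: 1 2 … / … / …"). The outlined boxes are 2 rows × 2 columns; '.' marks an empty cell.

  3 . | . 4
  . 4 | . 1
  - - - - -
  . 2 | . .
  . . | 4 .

Step 1. [r4c1∈{1}] r4c1 is down to just 1. So r4c1=1.
Step 2. [r3c4∈{3}] nothing but 3 survives at r3c4. So r3c4=3.
Step 3. [r2c3∈{2,3}] in row 2, 3 fits only at r2c3, so r2c3=3.
Step 4. [r4c4∈{2}] nothing but 2 survives at r4c4. So r4c4=2.
Step 5. [r1c2∈{1}] r1c2 has the single candidate 1. So r1c2=1.
Step 6. [r3c3∈{1}] only 1 remains possible at r3c3. So r3c3=1.
Step 7. [r1c3∈{2}] only 2 remains possible at r1c3, so r1c3=2.
Step 8. [r3c1∈{4}] nothing but 4 survives at r3c1. So r3c1=4.
Step 9. [r2c1∈{2}] nothing but 2 survives at r2c1 ⇒ r2c1=2.
Step 10. [r4c2∈{3}] only 3 remains possible at r4c2. So r4c2=3.

Answer: 3 1 2 4 / 2 4 3 1 / 4 2 1 3 / 1 3 4 2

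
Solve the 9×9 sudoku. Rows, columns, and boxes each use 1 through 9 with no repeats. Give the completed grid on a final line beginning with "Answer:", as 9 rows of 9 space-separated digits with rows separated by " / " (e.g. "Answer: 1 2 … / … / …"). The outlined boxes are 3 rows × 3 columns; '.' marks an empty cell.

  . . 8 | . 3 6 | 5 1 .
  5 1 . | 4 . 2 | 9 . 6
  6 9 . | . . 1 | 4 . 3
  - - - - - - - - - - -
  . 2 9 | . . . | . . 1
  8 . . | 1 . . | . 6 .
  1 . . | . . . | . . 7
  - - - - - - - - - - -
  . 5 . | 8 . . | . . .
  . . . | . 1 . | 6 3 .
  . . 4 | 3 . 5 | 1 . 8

Step 1. [r7c7∈{2,7}] in col 7, 7 fits only at r7c7. So r7c7=7.
Step 2. [r1c9∈{2}] only 2 remains possible at r1c9, so r1c9=2.
Step 3. [r2c3∈{3,7}] 3 has one home in row 2: r2c3, so r2c3=3.
Step 4. [r3c3∈{2,7}] row 3 places 2 nowhere but r3c3, so r3c3=2.
Step 5. [r8c3∈{7}] nothing but 7 survives at r8c3 ⇒ r8c3=7.
Step 6. [r9c5∈{2,6,7,9}] in row 9, 7 fits only at r9c5, so r9c5=7.
Step 7. [r7c5∈{2,4,6,9}] in box 8, 6 fits only at r7c5, so r7c5=6.
Step 8. [r2c5∈{8}] nothing but 8 survives at r2c5. So r2c5=8.
Step 9. [r3c5∈{5}] r3c5 is down to just 5, so r3c5=5.
Step 10. [r4c5∈{4}] r4c5 is down to just 4 ⇒ r4c5=4.
Step 11. [r6c3∈{5,6}] r6c3 is the only open cell in col 3 admitting 6, so r6c3=6.
Step 12. [r7c1∈{2,3,9}] row 7 places 3 nowhere but r7c1. So r7c1=3.
Step 13. [r7c8∈{2,4,9}] across row 7, 2 lands solely at r7c8, so r7c8=2.
Step 14. [r6c8∈{4,5,8,9}] r6c8 is the only open cell in col 8 admitting 4, so r6c8=4.
Step 15. [r5c9∈{5,9}] r5c9 is the only open cell in box 6 admitting 9 ⇒ r5c9=9.
Step 16. [r4c1∈{7}] only 7 remains possible at r4c1. So r4c1=7.
Step 17. [r7c6∈{4,9}] row 7 places 9 nowhere but r7c6, so r7c6=9.
Step 18. [r6c4∈{2,5,9}] r6c4 is the only open cell in row 6 admitting 5 ⇒ r6c4=5.
Step 19. [r6c2∈{3}] only 3 remains possible at r6c2. So r6c2=3.
Step 20. [r6c6∈{8}] only 8 remains possible at r6c6, so r6c6=8.
Step 21. [r4c7∈{3,8}] across col 7, 8 lands solely at r4c7. So r4c7=8.
Step 22. [r6c7∈{2}] nothing but 2 survives at r6c7, so r6c7=2.
Step 23. [r9c1∈{2,9}] 2 has one home in row 9: r9c1. So r9c1=2.
Step 24. [r1c2∈{4,7}] r1c2 is the only open cell in col 2 admitting 7, so r1c2=7.
Step 25. [r7c9∈{4}] nothing but 4 survives at r7c9 ⇒ r7c9=4.
Step 26. [r5c6∈{3,7}] in row 5, 7 fits only at r5c6, so r5c6=7.
Step 27. [r3c4∈{7}] only 7 remains possible at r3c4 ⇒ r3c4=7.
Step 28. [r8c6∈{4}] nothing but 4 survives at r8c6. So r8c6=4.
Step 29. [r4c8∈{5}] r4c8's peers cover all but 5, so r4c8=5.
Step 30. [r8c1∈{9}] nothing but 9 survives at r8c1, so r8c1=9.
Step 31. [r2c8∈{7}] r2c8 is down to just 7, so r2c8=7.
Step 32. [r5c7∈{3}] nothing but 3 survives at r5c7 ⇒ r5c7=3.
Step 33. [r5c3∈{5}] nothing but 5 survives at r5c3 ⇒ r5c3=5.
Step 34. [r4c6∈{3}] r4c6's peers cover all but 3, so r4c6=3.
Step 35. [r1c4∈{9}] r1c4 has the single candidate 9, so r1c4=9.
Step 36. [r9c2∈{6}] r9c2 has the single candidate 6. So r9c2=6.
Step 37. [r8c9∈{5}] r8c9's peers cover all but 5. So r8c9=5.
Step 38. [r1c1∈{4}] nothing but 4 survives at r1c1. So r1c1=4.
Step 39. [r8c4∈{2}] only 2 remains possible at r8c4, so r8c4=2.
Step 40. [r9c8∈{9}] r9c8 is down to just 9. So r9c8=9.
Step 41. [r5c2∈{4}] nothing but 4 survives at r5c2, so r5c2=4.
Step 42. [r6c5∈{9}] r6c5 is down to just 9 ⇒ r6c5=9.
Step 43. [r7c3∈{1}] nothing but 1 survives at r7c3. So r7c3=1.
Step 44. [r5c5∈{2}] r5c5 has the single candidate 2 ⇒ r5c5=2.
Step 45. [r8c2∈{8}] r8c2 is down to just 8, so r8c2=8.
Step 46. [r4c4∈{6}] r4c4's peers cover all but 6. So r4c4=6.
Step 47. [r3c8∈{8}] r3c8 has the single candidate 8, so r3c8=8.

Answer: 4 7 8 9 3 6 5 1 2 / 5 1 3 4 8 2 9 7 6 / 6 9 2 7 5 1 4 8 3 / 7 2 9 6 4 3 8 5 1 / 8 4 5 1 2 7 3 6 9 / 1 3 6 5 9 8 2 4 7 / 3 5 1 8 6 9 7 2 4 / 9 8 7 2 1 4 6 3 5 / 2 6 4 3 7 5 1 9 8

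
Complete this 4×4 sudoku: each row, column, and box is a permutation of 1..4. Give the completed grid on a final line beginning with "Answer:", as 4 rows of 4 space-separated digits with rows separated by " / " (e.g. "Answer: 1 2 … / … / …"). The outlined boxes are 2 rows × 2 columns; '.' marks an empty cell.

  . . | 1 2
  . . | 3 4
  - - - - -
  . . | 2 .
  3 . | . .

Step 1. [r4c2∈{1,2,4}] r4c2 is the only open cell in row 4 admitting 2 ⇒ r4c2=2.
Step 2. [r1c1∈{4}] r1c1 is down to just 4. So r1c1=4.
Step 3. [r3c1∈{1}] r3c1 is down to just 1 ⇒ r3c1=1.
Step 4. [r2c2∈{1}] r2c2 is down to just 1, so r2c2=1.
Step 5. [r1c2∈{3}] r1c2 has the single candidate 3 ⇒ r1c2=3.
Step 6. [r2c1∈{2}] r2c1 has the single candidate 2, so r2c1=2.
Step 7. [r3c4∈{3}] only 3 remains possible at r3c4, so r3c4=3.
Step 8. [r4c3∈{4}] r4c3 is down to just 4. So r4c3=4.
Step 9. [r4c4∈{1}] r4c4 has the single candidate 1 ⇒ r4c4=1.
Step 10. [r3c2∈{4}] r3c2 has the single candidate 4, so r3c2=4.

Answer: 4 3 1 2 / 2 1 3 4 / 1 4 2 3 / 3 2 4 1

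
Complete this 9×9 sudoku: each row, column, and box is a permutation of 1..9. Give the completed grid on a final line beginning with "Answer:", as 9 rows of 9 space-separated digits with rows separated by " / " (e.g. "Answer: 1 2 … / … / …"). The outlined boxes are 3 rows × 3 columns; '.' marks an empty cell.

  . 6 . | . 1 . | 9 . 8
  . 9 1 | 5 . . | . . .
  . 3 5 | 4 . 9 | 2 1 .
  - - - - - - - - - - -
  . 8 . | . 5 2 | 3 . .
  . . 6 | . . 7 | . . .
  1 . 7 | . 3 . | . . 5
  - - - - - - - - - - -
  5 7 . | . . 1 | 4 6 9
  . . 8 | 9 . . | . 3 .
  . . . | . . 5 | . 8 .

Step 1. [r5c5∈{4,8,9}] across col 5, 9 lands solely at r5c5. So r5c5=9.
Step 2. [r6c6∈{4,6,8}] 4 has one home in box 5: r6c6, so r6c6=4.
Step 3. [r2c6∈{3,6,8}] across col 6, 8 lands solely at r2c6. So r2c6=8.
Step 4. [r6c2∈{2}] r6c2's peers cover all but 2. So r6c2=2.
Step 5. [r8c6∈{6}] nothing but 6 survives at r8c6 ⇒ r8c6=6.
Step 6. [r9c1∈{2,3,4,6,9}] in row 9, 6 fits only at r9c1. So r9c1=6.
Step 7. [r9c3∈{2,3,4,9}] across row 9, 9 lands solely at r9c3, so r9c3=9.
Step 8. [r4c3∈{4}] r4c3 has the single candidate 4. So r4c3=4.
Step 9. [r9c4∈{2,3,7}] across row 9, 3 lands solely at r9c4, so r9c4=3.
Step 10. [r1c4∈{2,7}] r1c4 is the only open cell in col 4 admitting 7 ⇒ r1c4=7.
Step 11. [r2c5∈{2,6}] box 2 places 2 nowhere but r2c5, so r2c5=2.
Step 12. [r9c9∈{1,2,7}] in row 9, 2 fits only at r9c9, so r9c9=2.
Step 13. [r8c1∈{2,4}] across row 8, 2 lands solely at r8c1. So r8c1=2.
Step 14. [r2c9∈{3,4,6,7}] in row 2, 3 fits only at r2c9. So r2c9=3.
Step 15. [r2c7∈{6,7}] row 2 places 6 nowhere but r2c7, so r2c7=6.
Step 16. [r3c9∈{7}] r3c9 is down to just 7. So r3c9=7.
Step 17. [r8c9∈{1}] only 1 remains possible at r8c9. So r8c9=1.
Step 18. [r2c8∈{4}] nothing but 4 survives at r2c8 ⇒ r2c8=4.
Step 19. [r6c7∈{8}] r6c7 has the single candidate 8, so r6c7=8.
Step 20. [r8c2∈{4}] r8c2's peers cover all but 4, so r8c2=4.
Step 21. [r4c4∈{1,6}] in row 4, 1 fits only at r4c4, so r4c4=1.
Step 22. [r9c7∈{7}] r9c7's peers cover all but 7. So r9c7=7.
Step 23. [r5c4∈{8}] nothing but 8 survives at r5c4, so r5c4=8.
Step 24. [r6c8∈{9}] r6c8 has the single candidate 9. So r6c8=9.
Step 25. [r5c7∈{1}] r5c7 is down to just 1, so r5c7=1.
Step 26. [r4c8∈{7}] r4c8's peers cover all but 7 ⇒ r4c8=7.
Step 27. [r1c3∈{2}] nothing but 2 survives at r1c3, so r1c3=2.
Step 28. [r6c4∈{6}] nothing but 6 survives at r6c4 ⇒ r6c4=6.
Step 29. [r7c3∈{3}] r7c3's peers cover all but 3. So r7c3=3.
Step 30. [r5c8∈{2}] nothing but 2 survives at r5c8, so r5c8=2.
Step 31. [r8c5∈{7}] only 7 remains possible at r8c5, so r8c5=7.
Step 32. [r5c9∈{4}] r5c9 has the single candidate 4, so r5c9=4.
Step 33. [r5c2∈{5}] nothing but 5 survives at r5c2, so r5c2=5.
Step 34. [r9c2∈{1}] nothing but 1 survives at r9c2. So r9c2=1.
Step 35. [r4c1∈{9}] r4c1 has the single candidate 9 ⇒ r4c1=9.
Step 36. [r7c5∈{8}] r7c5 is down to just 8, so r7c5=8.
Step 37. [r4c9∈{6}] only 6 remains possible at r4c9 ⇒ r4c9=6.
Step 38. [r9c5∈{4}] only 4 remains possible at r9c5 ⇒ r9c5=4.
Step 39. [r3c1∈{8}] r3c1 has the single candidate 8 ⇒ r3c1=8.
Step 40. [r7c4∈{2}] r7c4 is down to just 2, so r7c4=2.
Step 41. [r1c1∈{4}] only 4 remains possible at r1c1 ⇒ r1c1=4.
Step 42. [r3c5∈{6}] r3c5's peers cover all but 6 ⇒ r3c5=6.
Step 43. [r2c1∈{7}] r2c1 is down to just 7 ⇒ r2c1=7.
Step 44. [r1c8∈{5}] r1c8's peers cover all but 5, so r1c8=5.
Step 45. [r5c1∈{3}] only 3 remains possible at r5c1, so r5c1=3.
Step 46. [r1c6∈{3}] r1c6 is down to just 3. So r1c6=3.
Step 47. [r8c7∈{5}] r8c7's peers cover all but 5, so r8c7=5.

Answer: 4 6 2 7 1 3 9 5 8 / 7 9 1 5 2 8 6 4 3 / 8 3 5 4 6 9 2 1 7 / 9 8 4 1 5 2 3 7 6 / 3 5 6 8 9 7 1 2 4 / 1 2 7 6 3 4 8 9 5 / 5 7 3 2 8 1 4 6 9 / 2 4 8 9 7 6 5 3 1 / 6 1 9 3 4 5 7 8 2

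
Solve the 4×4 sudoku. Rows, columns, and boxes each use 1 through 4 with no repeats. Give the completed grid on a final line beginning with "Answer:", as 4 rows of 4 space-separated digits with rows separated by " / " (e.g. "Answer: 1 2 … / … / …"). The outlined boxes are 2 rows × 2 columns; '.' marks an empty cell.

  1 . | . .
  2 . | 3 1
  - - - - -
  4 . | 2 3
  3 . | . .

Step 1. [r1c3∈{4}] r1c3's peers cover all but 4, so r1c3=4.
Step 2. [r4c2∈{1,2}] 2 has one home in row 4: r4c2, so r4c2=2.
Step 3. [r4c3∈{1}] r4c3 has the single candidate 1. So r4c3=1.
Step 4. [r4c4∈{4}] only 4 remains possible at r4c4, so r4c4=4.
Step 5. [r2c2∈{4}] r2c2 is down to just 4, so r2c2=4.
Step 6. [r1c2∈{3}] r1c2 is down to just 3, so r1c2=3.
Step 7. [r1c4∈{2}] only 2 remains possible at r1c4 ⇒ r1c4=2.
Step 8. [r3c2∈{1}] r3c2 has the single candidate 1, so r3c2=1.

Answer: 1 3 4 2 / 2 4 3 1 / 4 1 2 3 / 3 2 1 4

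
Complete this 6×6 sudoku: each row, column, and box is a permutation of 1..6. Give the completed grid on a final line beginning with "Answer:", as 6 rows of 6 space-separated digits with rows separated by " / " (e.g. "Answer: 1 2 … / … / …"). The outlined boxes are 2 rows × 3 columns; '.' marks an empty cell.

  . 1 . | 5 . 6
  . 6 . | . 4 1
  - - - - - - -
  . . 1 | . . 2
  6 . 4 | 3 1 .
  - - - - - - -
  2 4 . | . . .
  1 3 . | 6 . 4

Step 1. [r1c5∈{2,3}] box 2 places 3 nowhere but r1c5. So r1c5=3.
Step 2. [r5c5∈{5}] r5c5 is down to just 5 ⇒ r5c5=5.
Step 3. [r2c3∈{2,3,5}] col 3 places 3 nowhere but r2c3. So r2c3=3.
Step 4. [r3c2∈{5}] nothing but 5 survives at r3c2 ⇒ r3c2=5.
Step 5. [r3c5∈{6}] only 6 remains possible at r3c5. So r3c5=6.
Step 6. [r5c6∈{3}] only 3 remains possible at r5c6. So r5c6=3.
Step 7. [r5c4∈{1}] r5c4 has the single candidate 1. So r5c4=1.
Step 8. [r3c4∈{4}] r3c4 has the single candidate 4 ⇒ r3c4=4.
Step 9. [r6c3∈{5}] r6c3 has the single candidate 5. So r6c3=5.
Step 10. [r2c1∈{5}] only 5 remains possible at r2c1 ⇒ r2c1=5.
Step 11. [r3c1∈{3}] only 3 remains possible at r3c1 ⇒ r3c1=3.
Step 12. [r1c1∈{4}] nothing but 4 survives at r1c1. So r1c1=4.
Step 13. [r5c3∈{6}] r5c3 has the single candidate 6, so r5c3=6.
Step 14. [r1c3∈{2}] nothing but 2 survives at r1c3 ⇒ r1c3=2.
Step 15. [r4c6∈{5}] r4c6's peers cover all but 5 ⇒ r4c6=5.
Step 16. [r6c5∈{2}] r6c5 has the single candidate 2. So r6c5=2.
Step 17. [r4c2∈{2}] r4c2 is down to just 2. So r4c2=2.
Step 18. [r2c4∈{2}] nothing but 2 survives at r2c4 ⇒ r2c4=2.

Answer: 4 1 2 5 3 6 / 5 6 3 2 4 1 / 3 5 1 4 6 2 / 6 2 4 3 1 5 / 2 4 6 1 5 3 / 1 3 5 6 2 4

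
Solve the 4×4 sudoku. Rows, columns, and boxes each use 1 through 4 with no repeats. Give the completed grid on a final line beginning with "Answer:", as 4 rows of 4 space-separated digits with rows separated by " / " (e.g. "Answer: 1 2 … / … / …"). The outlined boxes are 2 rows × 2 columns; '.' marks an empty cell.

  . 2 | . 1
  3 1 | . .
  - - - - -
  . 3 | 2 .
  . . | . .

Step 1. [r4c2∈{4}] only 4 remains possible at r4c2 ⇒ r4c2=4.
Step 2. [r1c3∈{3,4}] across row 1, 3 lands solely at r1c3 ⇒ r1c3=3.
Step 3. [r2c4∈{2,4}] in row 2, 2 fits only at r2c4, so r2c4=2.
Step 4. [r4c1∈{1,2}] in row 4, 2 fits only at r4c1, so r4c1=2.
Step 5. [r1c1∈{4}] nothing but 4 survives at r1c1, so r1c1=4.
Step 6. [r2c3∈{4}] r2c3's peers cover all but 4, so r2c3=4.
Step 7. [r3c1∈{1}] r3c1's peers cover all but 1, so r3c1=1.
Step 8. [r4c3∈{1}] r4c3 has the single candidate 1 ⇒ r4c3=1.
Step 9. [r4c4∈{3}] r4c4 has the single candidate 3 ⇒ r4c4=3.
Step 10. [r3c4∈{4}] only 4 remains possible at r3c4. So r3c4=4.

Answer: 4 2 3 1 / 3 1 4 2 / 1 3 2 4 / 2 4 1 3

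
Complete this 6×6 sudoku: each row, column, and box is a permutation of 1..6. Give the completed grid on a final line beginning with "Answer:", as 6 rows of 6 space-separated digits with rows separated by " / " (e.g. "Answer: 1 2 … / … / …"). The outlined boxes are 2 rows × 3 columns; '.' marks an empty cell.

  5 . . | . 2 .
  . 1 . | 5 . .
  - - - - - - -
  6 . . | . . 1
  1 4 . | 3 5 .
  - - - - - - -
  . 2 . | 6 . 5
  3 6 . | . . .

Step 1. [r2c5∈{3,4,6}] 6 has one home in col 5: r2c5. So r2c5=6.
Step 2. [r5c1∈{4}] only 4 remains possible at r5c1, so r5c1=4.
Step 3. [r1c2∈{3}] only 3 remains possible at r1c2, so r1c2=3.
Step 4. [r1c6∈{4}] r1c6 has the single candidate 4, so r1c6=4.
Step 5. [r4c3∈{2}] r4c3 has the single candidate 2, so r4c3=2.
Step 6. [r3c5∈{4}] only 4 remains possible at r3c5, so r3c5=4.
Step 7. [r6c5∈{1}] nothing but 1 survives at r6c5 ⇒ r6c5=1.
Step 8. [r3c4∈{2}] r3c4 is down to just 2. So r3c4=2.
Step 9. [r3c2∈{5}] r3c2's peers cover all but 5, so r3c2=5.
Step 10. [r3c3∈{3}] r3c3 is down to just 3. So r3c3=3.
Step 11. [r2c6∈{3}] r2c6 has the single candidate 3. So r2c6=3.
Step 12. [r2c1∈{2}] nothing but 2 survives at r2c1, so r2c1=2.
Step 13. [r6c6∈{2}] r6c6 has the single candidate 2. So r6c6=2.
Step 14. [r5c3∈{1}] r5c3 is down to just 1. So r5c3=1.
Step 15. [r2c3∈{4}] only 4 remains possible at r2c3. So r2c3=4.
Step 16. [r5c5∈{3}] nothing but 3 survives at r5c5. So r5c5=3.
Step 17. [r1c3∈{6}] r1c3 has the single candidate 6. So r1c3=6.
Step 18. [r1c4∈{1}] r1c4 is down to just 1. So r1c4=1.
Step 19. [r4c6∈{6}] only 6 remains possible at r4c6, so r4c6=6.
Step 20. [r6c3∈{5}] r6c3's peers cover all but 5. So r6c3=5.
Step 21. [r6c4∈{4}] only 4 remains possible at r6c4, so r6c4=4.

Answer: 5 3 6 1 2 4 / 2 1 4 5 6 3 / 6 5 3 2 4 1 / 1 4 2 3 5 6 / 4 2 1 6 3 5 / 3 6 5 4 1 2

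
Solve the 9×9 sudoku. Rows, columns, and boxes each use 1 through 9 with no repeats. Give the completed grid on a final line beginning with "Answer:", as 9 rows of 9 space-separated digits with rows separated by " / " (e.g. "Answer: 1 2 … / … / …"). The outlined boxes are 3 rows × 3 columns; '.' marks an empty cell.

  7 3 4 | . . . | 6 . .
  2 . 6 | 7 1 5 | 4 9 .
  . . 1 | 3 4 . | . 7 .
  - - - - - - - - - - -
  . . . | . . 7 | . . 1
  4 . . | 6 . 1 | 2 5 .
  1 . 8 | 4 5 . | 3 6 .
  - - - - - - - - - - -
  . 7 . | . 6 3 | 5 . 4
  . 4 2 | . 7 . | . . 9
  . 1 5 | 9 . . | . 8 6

Step 1. [r5c2∈{9}] r5c2 is down to just 9, so r5c2=9.
Step 2. [r3c7∈{8}] r3c7 has the single candidate 8, so r3c7=8.
Step 3. [r6c6∈{2,9}] row 6 places 9 nowhere but r6c6, so r6c6=9.
Step 4. [r9c5∈{2}] r9c5 is down to just 2. So r9c5=2.
Step 5. [r8c6∈{8}] r8c6's peers cover all but 8, so r8c6=8.
Step 6. [r1c6∈{2}] r1c6's peers cover all but 2 ⇒ r1c6=2.
Step 7. [r4c3∈{3}] only 3 remains possible at r4c3, so r4c3=3.
Step 8. [r8c7∈{1}] r8c7 has the single candidate 1. So r8c7=1.
Step 9. [r4c5∈{8}] r4c5 is down to just 8, so r4c5=8.
Step 10. [r3c2∈{5}] r3c2 is down to just 5 ⇒ r3c2=5.
Step 11. [r4c2∈{2,6}] in col 2, 6 fits only at r4c2, so r4c2=6.
Step 12. [r3c1∈{9}] r3c1 has the single candidate 9. So r3c1=9.
Step 13. [r6c9∈{7}] only 7 remains possible at r6c9, so r6c9=7.
Step 14. [r8c1∈{3,6}] r8c1 is the only open cell in row 8 admitting 6. So r8c1=6.
Step 15. [r3c9∈{2}] r3c9 has the single candidate 2. So r3c9=2.
Step 16. [r7c8∈{2}] nothing but 2 survives at r7c8, so r7c8=2.
Step 17. [r2c2∈{8}] r2c2 has the single candidate 8, so r2c2=8.
Step 18. [r8c8∈{3}] r8c8 is down to just 3 ⇒ r8c8=3.
Step 19. [r1c4∈{8}] r1c4 has the single candidate 8 ⇒ r1c4=8.
Step 20. [r4c8∈{4}] nothing but 4 survives at r4c8. So r4c8=4.
Step 21. [r9c1∈{3}] nothing but 3 survives at r9c1. So r9c1=3.
Step 22. [r4c1∈{5}] only 5 remains possible at r4c1, so r4c1=5.
Step 23. [r7c3∈{9}] only 9 remains possible at r7c3, so r7c3=9.
Step 24. [r5c3∈{7}] r5c3 has the single candidate 7, so r5c3=7.
Step 25. [r1c8∈{1}] nothing but 1 survives at r1c8 ⇒ r1c8=1.
Step 26. [r6c2∈{2}] only 2 remains possible at r6c2. So r6c2=2.
Step 27. [r9c6∈{4}] r9c6 is down to just 4. So r9c6=4.
Step 28. [r5c5∈{3}] r5c5's peers cover all but 3. So r5c5=3.
Step 29. [r9c7∈{7}] r9c7 is down to just 7 ⇒ r9c7=7.
Step 30. [r3c6∈{6}] r3c6 has the single candidate 6 ⇒ r3c6=6.
Step 31. [r1c9∈{5}] only 5 remains possible at r1c9 ⇒ r1c9=5.
Step 32. [r2c9∈{3}] r2c9's peers cover all but 3. So r2c9=3.
Step 33. [r1c5∈{9}] only 9 remains possible at r1c5. So r1c5=9.
Step 34. [r4c4∈{2}] r4c4 has the single candidate 2, so r4c4=2.
Step 35. [r7c1∈{8}] r7c1 is down to just 8, so r7c1=8.
Step 36. [r7c4∈{1}] only 1 remains possible at r7c4 ⇒ r7c4=1.
Step 37. [r5c9∈{8}] only 8 remains possible at r5c9, so r5c9=8.
Step 38. [r8c4∈{5}] nothing but 5 survives at r8c4. So r8c4=5.
Step 39. [r4c7∈{9}] r4c7 has the single candidate 9. So r4c7=9.

Answer: 7 3 4 8 9 2 6 1 5 / 2 8 6 7 1 5 4 9 3 / 9 5 1 3 4 6 8 7 2 / 5 6 3 2 8 7 9 4 1 / 4 9 7 6 3 1 2 5 8 / 1 2 8 4 5 9 3 6 7 / 8 7 9 1 6 3 5 2 4 / 6 4 2 5 7 8 1 3 9 / 3 1 5 9 2 4 7 8 6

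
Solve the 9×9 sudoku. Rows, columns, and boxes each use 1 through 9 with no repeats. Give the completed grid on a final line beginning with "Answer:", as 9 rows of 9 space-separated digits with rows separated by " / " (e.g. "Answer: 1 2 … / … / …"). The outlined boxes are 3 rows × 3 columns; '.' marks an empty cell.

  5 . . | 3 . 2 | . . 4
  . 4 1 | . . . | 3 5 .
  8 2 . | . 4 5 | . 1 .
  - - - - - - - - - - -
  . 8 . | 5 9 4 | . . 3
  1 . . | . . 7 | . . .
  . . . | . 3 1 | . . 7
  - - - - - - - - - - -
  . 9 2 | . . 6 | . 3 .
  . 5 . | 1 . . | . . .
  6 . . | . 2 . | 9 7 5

Step 1. [r6c2∈{6}] nothing but 6 survives at r6c2, so r6c2=6.
Step 2. [r3c3∈{3,6,7,9}] r3c3 is the only open cell in row 3 admitting 3. So r3c3=3.
Step 3. [r2c9∈{2,6,8,9}] 2 has one home in row 2: r2c9. So r2c9=2.
Step 4. [r1c3∈{6,7,9}] col 3 places 6 nowhere but r1c3 ⇒ r1c3=6.
Step 5. [r1c8∈{8,9}] in row 1, 9 fits only at r1c8, so r1c8=9.
Step 6. [r1c7∈{7,8}] in box 3, 8 fits only at r1c7, so r1c7=8.
Step 7. [r8c1∈{3,4,7}] 3 has one home in col 1: r8c1 ⇒ r8c1=3.
Step 8. [r3c9∈{6}] nothing but 6 survives at r3c9. So r3c9=6.
Step 9. [r8c9∈{8}] only 8 remains possible at r8c9, so r8c9=8.
Step 10. [r8c5∈{7}] r8c5 has the single candidate 7, so r8c5=7.
Step 11. [r8c3∈{4}] r8c3 is down to just 4, so r8c3=4.
Step 12. [r6c1∈{2,4,9}] across col 1, 4 lands solely at r6c1, so r6c1=4.
Step 13. [r5c8∈{2,4,6,8}] r5c8 is the only open cell in col 8 admitting 4 ⇒ r5c8=4.
Step 14. [r2c1∈{7,9}] in col 1, 9 fits only at r2c1, so r2c1=9.
Step 15. [r2c4∈{6,7,8}] in row 2, 7 fits only at r2c4. So r2c4=7.
Step 16. [r5c4∈{2,6,8}] 6 has one home in col 4: r5c4, so r5c4=6.
Step 17. [r5c7∈{2,5}] row 5 places 2 nowhere but r5c7, so r5c7=2.
Step 18. [r5c5∈{8}] r5c5 has the single candidate 8 ⇒ r5c5=8.
Step 19. [r7c4∈{4,8}] 8 has one home in row 7: r7c4. So r7c4=8.
Step 20. [r4c7∈{1,6}] in row 4, 1 fits only at r4c7. So r4c7=1.
Step 21. [r6c3∈{5,9}] 9 has one home in row 6: r6c3, so r6c3=9.
Step 22. [r4c8∈{6}] r4c8 is down to just 6 ⇒ r4c8=6.
Step 23. [r4c3∈{7}] nothing but 7 survives at r4c3. So r4c3=7.
Step 24. [r6c4∈{2}] only 2 remains possible at r6c4. So r6c4=2.
Step 25. [r8c6∈{9}] r8c6 is down to just 9, so r8c6=9.
Step 26. [r9c3∈{8}] r9c3 is down to just 8. So r9c3=8.
Step 27. [r7c1∈{7}] r7c1 has the single candidate 7, so r7c1=7.
Step 28. [r9c6∈{3}] r9c6 is down to just 3, so r9c6=3.
Step 29. [r5c3∈{5}] r5c3 has the single candidate 5 ⇒ r5c3=5.
Step 30. [r8c7∈{6}] only 6 remains possible at r8c7 ⇒ r8c7=6.
Step 31. [r1c5∈{1}] only 1 remains possible at r1c5, so r1c5=1.
Step 32. [r7c9∈{1}] r7c9 has the single candidate 1. So r7c9=1.
Step 33. [r2c6∈{8}] r2c6 has the single candidate 8. So r2c6=8.
Step 34. [r7c7∈{4}] r7c7's peers cover all but 4, so r7c7=4.
Step 35. [r5c2∈{3}] r5c2's peers cover all but 3. So r5c2=3.
Step 36. [r7c5∈{5}] nothing but 5 survives at r7c5 ⇒ r7c5=5.
Step 37. [r5c9∈{9}] only 9 remains possible at r5c9 ⇒ r5c9=9.
Step 38. [r9c2∈{1}] only 1 remains possible at r9c2. So r9c2=1.
Step 39. [r6c8∈{8}] r6c8's peers cover all but 8 ⇒ r6c8=8.
Step 40. [r3c7∈{7}] r3c7 is down to just 7 ⇒ r3c7=7.
Step 41. [r9c4∈{4}] r9c4's peers cover all but 4, so r9c4=4.
Step 42. [r1c2∈{7}] nothing but 7 survives at r1c2 ⇒ r1c2=7.
Step 43. [r2c5∈{6}] r2c5 is down to just 6, so r2c5=6.
Step 44. [r6c7∈{5}] r6c7's peers cover all but 5 ⇒ r6c7=5.
Step 45. [r3c4∈{9}] nothing but 9 survives at r3c4 ⇒ r3c4=9.
Step 46. [r4c1∈{2}] r4c1 has the single candidate 2, so r4c1=2.
Step 47. [r8c8∈{2}] r8c8's peers cover all but 2 ⇒ r8c8=2.

Answer: 5 7 6 3 1 2 8 9 4 / 9 4 1 7 6 8 3 5 2 / 8 2 3 9 4 5 7 1 6 / 2 8 7 5 9 4 1 6 3 / 1 3 5 6 8 7 2 4 9 / 4 6 9 2 3 1 5 8 7 / 7 9 2 8 5 6 4 3 1 / 3 5 4 1 7 9 6 2 8 / 6 1 8 4 2 3 9 7 5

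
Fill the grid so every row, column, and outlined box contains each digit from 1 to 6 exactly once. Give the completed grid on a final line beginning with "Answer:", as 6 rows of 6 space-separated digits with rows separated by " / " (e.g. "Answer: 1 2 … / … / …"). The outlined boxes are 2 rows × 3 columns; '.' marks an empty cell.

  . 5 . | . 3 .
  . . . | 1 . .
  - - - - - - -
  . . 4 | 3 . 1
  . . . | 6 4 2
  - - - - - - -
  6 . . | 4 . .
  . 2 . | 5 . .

Step 1. [r2c2∈{3,4,6}] r2c2 is the only open cell in col 2 admitting 4. So r2c2=4.
Step 2. [r3c1∈{2,5}] row 3 places 2 nowhere but r3c1, so r3c1=2.
Step 3. [r5c3∈{1,3,5}] row 5 places 5 nowhere but r5c3. So r5c3=5.
Step 4. [r1c1∈{1}] only 1 remains possible at r1c1. So r1c1=1.
Step 5. [r2c1∈{3}] r2c1's peers cover all but 3. So r2c1=3.
Step 6. [r1c4∈{2}] r1c4's peers cover all but 2. So r1c4=2.
Step 7. [r5c6∈{3}] only 3 remains possible at r5c6. So r5c6=3.
Step 8. [r5c2∈{1}] r5c2 has the single candidate 1 ⇒ r5c2=1.
Step 9. [r6c6∈{6}] r6c6 is down to just 6. So r6c6=6.
Step 10. [r2c5∈{5,6}] col 5 places 6 nowhere but r2c5. So r2c5=6.
Step 11. [r6c3∈{3}] r6c3's peers cover all but 3 ⇒ r6c3=3.
Step 12. [r4c1∈{5}] r4c1 is down to just 5. So r4c1=5.
Step 13. [r1c6∈{4}] r1c6 is down to just 4, so r1c6=4.
Step 14. [r1c3∈{6}] nothing but 6 survives at r1c3. So r1c3=6.
Step 15. [r5c5∈{2}] only 2 remains possible at r5c5, so r5c5=2.
Step 16. [r4c3∈{1}] r4c3's peers cover all but 1 ⇒ r4c3=1.
Step 17. [r3c2∈{6}] r3c2 has the single candidate 6, so r3c2=6.
Step 18. [r2c3∈{2}] r2c3's peers cover all but 2, so r2c3=2.
Step 19. [r2c6∈{5}] r2c6's peers cover all but 5 ⇒ r2c6=5.
Step 20. [r6c1∈{4}] only 4 remains possible at r6c1, so r6c1=4.
Step 21. [r4c2∈{3}] r4c2 has the single candidate 3. So r4c2=3.
Step 22. [r6c5∈{1}] r6c5 is down to just 1. So r6c5=1.
Step 23. [r3c5∈{5}] r3c5 is down to just 5 ⇒ r3c5=5.

Answer: 1 5 6 2 3 4 / 3 4 2 1 6 5 / 2 6 4 3 5 1 / 5 3 1 6 4 2 / 6 1 5 4 2 3 / 4 2 3 5 1 6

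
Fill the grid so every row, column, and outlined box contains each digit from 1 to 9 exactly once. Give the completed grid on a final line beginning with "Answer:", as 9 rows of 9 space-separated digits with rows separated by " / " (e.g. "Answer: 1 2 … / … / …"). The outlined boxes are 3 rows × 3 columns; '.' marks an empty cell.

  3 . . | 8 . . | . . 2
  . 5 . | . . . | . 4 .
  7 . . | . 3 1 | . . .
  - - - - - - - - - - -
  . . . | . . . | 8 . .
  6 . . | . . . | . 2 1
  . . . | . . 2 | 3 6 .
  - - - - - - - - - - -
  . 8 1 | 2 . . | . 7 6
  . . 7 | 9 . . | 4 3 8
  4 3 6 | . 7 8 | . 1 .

Step 1. [r9c4∈{5}] r9c4's peers cover all but 5 ⇒ r9c4=5.
Step 2. [r9c9∈{9}] r9c9's peers cover all but 9, so r9c9=9.
Step 3. [r3c9∈{5}] nothing but 5 survives at r3c9 ⇒ r3c9=5.
Step 4. [r1c8∈{9}] r1c8 is down to just 9, so r1c8=9.
Step 5. [r1c3∈{4}] r1c3 is down to just 4, so r1c3=4.
Step 6. [r5c7∈{5,7,9}] across col 7, 9 lands solely at r5c7, so r5c7=9.
Step 7. [r8c1∈{2,5}] r8c1 is the only open cell in row 8 admitting 5. So r8c1=5.
Step 8. [r8c6∈{6}] r8c6 has the single candidate 6. So r8c6=6.
Step 9. [r3c4∈{4,6}] row 3 places 4 nowhere but r3c4. So r3c4=4.
Step 10. [r7c5∈{4}] r7c5's peers cover all but 4. So r7c5=4.
Step 11. [r2c5∈{2,6,9}] col 5 places 2 nowhere but r2c5. So r2c5=2.
Step 12. [r2c6∈{7,9}] in box 2, 9 fits only at r2c6. So r2c6=9.
Step 13. [r4c1∈{1,2,9}] in col 1, 2 fits only at r4c1 ⇒ r4c1=2.
Step 14. [r2c3∈{8}] only 8 remains possible at r2c3 ⇒ r2c3=8.
Step 15. [r6c1∈{1,8,9}] in col 1, 8 fits only at r6c1. So r6c1=8.
Step 16. [r4c8∈{5}] only 5 remains possible at r4c8 ⇒ r4c8=5.
Step 17. [r3c7∈{6}] only 6 remains possible at r3c7 ⇒ r3c7=6.
Step 18. [r2c4∈{6,7}] r2c4 is the only open cell in row 2 admitting 6. So r2c4=6.
Step 19. [r1c6∈{5,7}] r1c6 is the only open cell in box 2 admitting 7. So r1c6=7.
Step 20. [r5c6∈{3,4,5}] in col 6, 5 fits only at r5c6 ⇒ r5c6=5.
Step 21. [r5c2∈{4,7}] in row 5, 4 fits only at r5c2 ⇒ r5c2=4.
Step 22. [r5c4∈{3,7}] r5c4 is the only open cell in row 5 admitting 7. So r5c4=7.
Step 23. [r6c4∈{1}] nothing but 1 survives at r6c4 ⇒ r6c4=1.
Step 24. [r6c5∈{9}] r6c5 is down to just 9, so r6c5=9.
Step 25. [r4c2∈{1,7,9}] across row 4, 1 lands solely at r4c2, so r4c2=1.
Step 26. [r4c9∈{4,7}] r4c9 is the only open cell in row 4 admitting 7 ⇒ r4c9=7.
Step 27. [r4c4∈{3}] r4c4's peers cover all but 3 ⇒ r4c4=3.
Step 28. [r3c3∈{2,9}] 2 has one home in col 3: r3c3 ⇒ r3c3=2.
Step 29. [r2c7∈{1,7}] row 2 places 7 nowhere but r2c7. So r2c7=7.
Step 30. [r1c7∈{1}] r1c7 has the single candidate 1. So r1c7=1.
Step 31. [r4c3∈{9}] r4c3 has the single candidate 9. So r4c3=9.
Step 32. [r6c2∈{7}] nothing but 7 survives at r6c2, so r6c2=7.
Step 33. [r4c6∈{4}] r4c6 is down to just 4. So r4c6=4.
Step 34. [r3c2∈{9}] nothing but 9 survives at r3c2 ⇒ r3c2=9.
Step 35. [r6c3∈{5}] only 5 remains possible at r6c3. So r6c3=5.
Step 36. [r6c9∈{4}] nothing but 4 survives at r6c9. So r6c9=4.
Step 37. [r7c1∈{9}] r7c1 is down to just 9 ⇒ r7c1=9.
Step 38. [r9c7∈{2}] only 2 remains possible at r9c7. So r9c7=2.
Step 39. [r1c5∈{5}] r1c5 is down to just 5. So r1c5=5.
Step 40. [r5c5∈{8}] r5c5's peers cover all but 8. So r5c5=8.
Step 41. [r7c7∈{5}] only 5 remains possible at r7c7. So r7c7=5.
Step 42. [r8c5∈{1}] only 1 remains possible at r8c5, so r8c5=1.
Step 43. [r1c2∈{6}] r1c2 is down to just 6 ⇒ r1c2=6.
Step 44. [r2c1∈{1}] r2c1's peers cover all but 1 ⇒ r2c1=1.
Step 45. [r3c8∈{8}] r3c8's peers cover all but 8 ⇒ r3c8=8.
Step 46. [r8c2∈{2}] r8c2 is down to just 2 ⇒ r8c2=2.
Step 47. [r2c9∈{3}] r2c9 has the single candidate 3 ⇒ r2c9=3.
Step 48. [r5c3∈{3}] nothing but 3 survives at r5c3, so r5c3=3.
Step 49. [r7c6∈{3}] nothing but 3 survives at r7c6. So r7c6=3.
Step 50. [r4c5∈{6}] only 6 remains possible at r4c5, so r4c5=6.

Answer: 3 6 4 8 5 7 1 9 2 / 1 5 8 6 2 9 7 4 3 / 7 9 2 4 3 1 6 8 5 / 2 1 9 3 6 4 8 5 7 / 6 4 3 7 8 5 9 2 1 / 8 7 5 1 9 2 3 6 4 / 9 8 1 2 4 3 5 7 6 / 5 2 7 9 1 6 4 3 8 / 4 3 6 5 7 8 2 1 9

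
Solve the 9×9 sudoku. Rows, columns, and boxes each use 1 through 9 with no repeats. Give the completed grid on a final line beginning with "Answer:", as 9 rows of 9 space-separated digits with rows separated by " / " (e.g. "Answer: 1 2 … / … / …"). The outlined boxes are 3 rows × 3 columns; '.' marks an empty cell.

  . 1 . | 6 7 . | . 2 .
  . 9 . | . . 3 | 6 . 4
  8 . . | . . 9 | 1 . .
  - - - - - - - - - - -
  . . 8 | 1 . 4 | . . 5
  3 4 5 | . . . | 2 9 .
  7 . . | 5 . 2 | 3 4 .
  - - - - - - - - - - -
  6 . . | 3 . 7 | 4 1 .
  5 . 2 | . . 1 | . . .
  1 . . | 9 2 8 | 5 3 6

Step 1. [r3c2∈{2,3,5,6,7}] in col 2, 5 fits only at r3c2 ⇒ r3c2=5.
Step 2. [r3c8∈{7}] r3c8 has the single candidate 7. So r3c8=7.
Step 3. [r8c8∈{8}] r8c8's peers cover all but 8. So r8c8=8.
Step 4. [r8c5∈{4,6}] in row 8, 6 fits only at r8c5. So r8c5=6.
Step 5. [r5c5∈{8}] nothing but 8 survives at r5c5. So r5c5=8.
Step 6. [r4c1∈{2,9}] col 1 places 9 nowhere but r4c1. So r4c1=9.
Step 7. [r3c3∈{3,4,6}] row 3 places 6 nowhere but r3c3, so r3c3=6.
Step 8. [r1c3∈{3,4}] in col 3, 3 fits only at r1c3. So r1c3=3.
Step 9. [r6c9∈{1,8}] across row 6, 8 lands solely at r6c9, so r6c9=8.
Step 10. [r1c9∈{9}] only 9 remains possible at r1c9 ⇒ r1c9=9.
Step 11. [r8c9∈{7}] r8c9 is down to just 7, so r8c9=7.
Step 12. [r3c4∈{2,4}] across row 3, 2 lands solely at r3c4. So r3c4=2.
Step 13. [r6c2∈{6}] nothing but 6 survives at r6c2 ⇒ r6c2=6.
Step 14. [r2c5∈{1,5}] row 2 places 1 nowhere but r2c5, so r2c5=1.
Step 15. [r2c3∈{7}] r2c3's peers cover all but 7. So r2c3=7.
Step 16. [r3c9∈{3}] r3c9 has the single candidate 3. So r3c9=3.
Step 17. [r4c8∈{6}] r4c8's peers cover all but 6 ⇒ r4c8=6.
Step 18. [r7c2∈{8}] r7c2 is down to just 8, so r7c2=8.
Step 19. [r8c2∈{3}] only 3 remains possible at r8c2 ⇒ r8c2=3.
Step 20. [r9c2∈{7}] nothing but 7 survives at r9c2 ⇒ r9c2=7.
Step 21. [r8c4∈{4}] nothing but 4 survives at r8c4, so r8c4=4.
Step 22. [r4c7∈{7}] r4c7's peers cover all but 7, so r4c7=7.
Step 23. [r6c3∈{1}] r6c3 has the single candidate 1 ⇒ r6c3=1.
Step 24. [r2c8∈{5}] nothing but 5 survives at r2c8, so r2c8=5.
Step 25. [r2c4∈{8}] r2c4 has the single candidate 8. So r2c4=8.
Step 26. [r1c6∈{5}] r1c6 has the single candidate 5. So r1c6=5.
Step 27. [r5c9∈{1}] only 1 remains possible at r5c9 ⇒ r5c9=1.
Step 28. [r4c2∈{2}] r4c2 is down to just 2 ⇒ r4c2=2.
Step 29. [r5c4∈{7}] nothing but 7 survives at r5c4, so r5c4=7.
Step 30. [r9c3∈{4}] nothing but 4 survives at r9c3. So r9c3=4.
Step 31. [r8c7∈{9}] nothing but 9 survives at r8c7, so r8c7=9.
Step 32. [r7c3∈{9}] r7c3 is down to just 9. So r7c3=9.
Step 33. [r1c7∈{8}] only 8 remains possible at r1c7. So r1c7=8.
Step 34. [r6c5∈{9}] only 9 remains possible at r6c5 ⇒ r6c5=9.
Step 35. [r3c5∈{4}] nothing but 4 survives at r3c5, so r3c5=4.
Step 36. [r7c9∈{2}] nothing but 2 survives at r7c9. So r7c9=2.
Step 37. [r5c6∈{6}] r5c6's peers cover all but 6, so r5c6=6.
Step 38. [r7c5∈{5}] nothing but 5 survives at r7c5, so r7c5=5.
Step 39. [r4c5∈{3}] nothing but 3 survives at r4c5, so r4c5=3.
Step 40. [r2c1∈{2}] only 2 remains possible at r2c1 ⇒ r2c1=2.
Step 41. [r1c1∈{4}] nothing but 4 survives at r1c1 ⇒ r1c1=4.

Answer: 4 1 3 6 7 5 8 2 9 / 2 9 7 8 1 3 6 5 4 / 8 5 6 2 4 9 1 7 3 / 9 2 8 1 3 4 7 6 5 / 3 4 5 7 8 6 2 9 1 / 7 6 1 5 9 2 3 4 8 / 6 8 9 3 5 7 4 1 2 / 5 3 2 4 6 1 9 8 7 / 1 7 4 9 2 8 5 3 6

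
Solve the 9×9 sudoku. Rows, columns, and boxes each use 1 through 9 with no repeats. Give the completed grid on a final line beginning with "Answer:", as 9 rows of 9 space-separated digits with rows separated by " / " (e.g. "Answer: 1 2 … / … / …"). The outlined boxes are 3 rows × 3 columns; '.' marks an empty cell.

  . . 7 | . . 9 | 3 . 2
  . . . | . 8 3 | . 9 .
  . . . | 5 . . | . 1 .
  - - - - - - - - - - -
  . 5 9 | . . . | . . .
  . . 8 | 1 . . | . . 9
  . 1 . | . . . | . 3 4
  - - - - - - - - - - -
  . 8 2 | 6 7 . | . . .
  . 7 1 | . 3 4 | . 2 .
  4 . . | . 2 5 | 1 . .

Step 1. [r6c3∈{6}] only 6 remains possible at r6c3. So r6c3=6.
Step 2. [r5c2∈{2,3,4}] across box 4, 4 lands solely at r5c2 ⇒ r5c2=4.
Step 3. [r1c2∈{6}] only 6 remains possible at r1c2 ⇒ r1c2=6.
Step 4. [r5c1∈{2,3,7}] across row 5, 3 lands solely at r5c1, so r5c1=3.
Step 5. [r2c3∈{4,5}] col 3 places 5 nowhere but r2c3, so r2c3=5.
Step 6. [r1c4∈{4}] r1c4 is down to just 4 ⇒ r1c4=4.
Step 7. [r3c5∈{6}] r3c5's peers cover all but 6. So r3c5=6.
Step 8. [r2c7∈{4,6,7}] in row 2, 4 fits only at r2c7. So r2c7=4.
Step 9. [r2c9∈{6,7}] r2c9 is the only open cell in row 2 admitting 6. So r2c9=6.
Step 10. [r9c8∈{6,7,8}] 6 has one home in row 9: r9c8. So r9c8=6.
Step 11. [r2c2∈{2}] r2c2 has the single candidate 2 ⇒ r2c2=2.
Step 12. [r9c9∈{3,7,8}] row 9 places 7 nowhere but r9c9, so r9c9=7.
Step 13. [r3c9∈{8}] only 8 remains possible at r3c9. So r3c9=8.
Step 14. [r8c9∈{5}] nothing but 5 survives at r8c9. So r8c9=5.
Step 15. [r4c8∈{7,8}] col 8 places 8 nowhere but r4c8, so r4c8=8.
Step 16. [r5c8∈{5,7}] across col 8, 7 lands solely at r5c8, so r5c8=7.
Step 17. [r3c6∈{2,7}] 2 has one home in row 3: r3c6, so r3c6=2.
Step 18. [r5c7∈{2,5,6}] 2 has one home in row 5: r5c7 ⇒ r5c7=2.
Step 19. [r3c1∈{9}] r3c1 has the single candidate 9, so r3c1=9.
Step 20. [r9c4∈{8,9}] r9c4 is the only open cell in row 9 admitting 8. So r9c4=8.
Step 21. [r6c5∈{5,9}] across col 5, 9 lands solely at r6c5, so r6c5=9.
Step 22. [r3c2∈{3}] r3c2 is down to just 3 ⇒ r3c2=3.
Step 23. [r4c4∈{2,3,7}] r4c4 is the only open cell in row 4 admitting 3 ⇒ r4c4=3.
Step 24. [r6c4∈{2,7}] in col 4, 2 fits only at r6c4, so r6c4=2.
Step 25. [r6c1∈{7}] r6c1 is down to just 7 ⇒ r6c1=7.
Step 26. [r1c1∈{1,8}] 8 has one home in row 1: r1c1, so r1c1=8.
Step 27. [r7c7∈{9}] r7c7's peers cover all but 9 ⇒ r7c7=9.
Step 28. [r4c6∈{6,7}] in row 4, 7 fits only at r4c6, so r4c6=7.
Step 29. [r5c6∈{6}] r5c6's peers cover all but 6, so r5c6=6.
Step 30. [r4c9∈{1}] r4c9's peers cover all but 1 ⇒ r4c9=1.
Step 31. [r7c1∈{5}] r7c1 has the single candidate 5. So r7c1=5.
Step 32. [r6c7∈{5}] r6c7 has the single candidate 5 ⇒ r6c7=5.
Step 33. [r2c4∈{7}] r2c4 is down to just 7, so r2c4=7.
Step 34. [r7c9∈{3}] r7c9's peers cover all but 3 ⇒ r7c9=3.
Step 35. [r4c1∈{2}] nothing but 2 survives at r4c1 ⇒ r4c1=2.
Step 36. [r1c8∈{5}] r1c8 has the single candidate 5, so r1c8=5.
Step 37. [r8c7∈{8}] only 8 remains possible at r8c7 ⇒ r8c7=8.
Step 38. [r2c1∈{1}] r2c1's peers cover all but 1 ⇒ r2c1=1.
Step 39. [r4c5∈{4}] r4c5 is down to just 4. So r4c5=4.
Step 40. [r5c5∈{5}] r5c5's peers cover all but 5, so r5c5=5.
Step 41. [r9c2∈{9}] r9c2 has the single candidate 9, so r9c2=9.
Step 42. [r8c4∈{9}] only 9 remains possible at r8c4 ⇒ r8c4=9.
Step 43. [r3c7∈{7}] r3c7 is down to just 7. So r3c7=7.
Step 44. [r1c5∈{1}] r1c5 has the single candidate 1 ⇒ r1c5=1.
Step 45. [r3c3∈{4}] nothing but 4 survives at r3c3, so r3c3=4.
Step 46. [r7c8∈{4}] nothing but 4 survives at r7c8. So r7c8=4.
Step 47. [r6c6∈{8}] r6c6's peers cover all but 8. So r6c6=8.
Step 48. [r8c1∈{6}] only 6 remains possible at r8c1 ⇒ r8c1=6.
Step 49. [r9c3∈{3}] nothing but 3 survives at r9c3. So r9c3=3.
Step 50. [r7c6∈{1}] r7c6 is down to just 1, so r7c6=1.
Step 51. [r4c7∈{6}] r4c7 is down to just 6, so r4c7=6.

Answer: 8 6 7 4 1 9 3 5 2 / 1 2 5 7 8 3 4 9 6 / 9 3 4 5 6 2 7 1 8 / 2 5 9 3 4 7 6 8 1 / 3 4 8 1 5 6 2 7 9 / 7 1 6 2 9 8 5 3 4 / 5 8 2 6 7 1 9 4 3 / 6 7 1 9 3 4 8 2 5 / 4 9 3 8 2 5 1 6 7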